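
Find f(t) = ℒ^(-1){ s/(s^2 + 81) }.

f(t) = cos(9*t)

Since L{cos(9t)} = s/(s^2 + 81), the inverse is cos(9*t).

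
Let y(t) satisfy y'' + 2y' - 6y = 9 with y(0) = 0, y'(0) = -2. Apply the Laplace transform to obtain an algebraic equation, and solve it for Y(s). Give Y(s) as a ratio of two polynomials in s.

Y(s) = (-2*s + 9)/(s^3 + 2*s^2 - 6*s)

Laplace-transform each side.
With L{y''} = s^2 Y - s·y(0) - y'(0) and L{y'} = sY - y(0), with y(0) = 0, y'(0) = -2: the LHS transforms to (s^2 + 2*s - 6)Y - (-2).
The right side is L{9} = 9/s.
So (s^2 + 2*s - 6)Y = 9/s + (-2).
Divide through and combine into a single rational function.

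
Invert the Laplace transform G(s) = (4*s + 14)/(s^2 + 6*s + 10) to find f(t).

f(t) = 2*exp(-3*t)*sin(t) + 4*exp(-3*t)*cos(t)

Complete the square in the denominator: s^2 + 6*s + 10 = (s + 3)^2 + 1^2.
Split the numerator to match: 4*s + 14 = 4·(s + 3) + 2·1.
Invert each term: 4·(s + 3)/((s + 3)^2 + 1) ↔ 4e^(-3t)cos(t); 2·1/((s + 3)^2 + 1) ↔ 2e^(-3t)sin(t).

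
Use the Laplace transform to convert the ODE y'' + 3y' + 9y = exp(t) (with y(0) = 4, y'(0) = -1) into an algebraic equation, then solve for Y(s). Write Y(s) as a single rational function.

Y(s) = (4*s^2 + 7*s - 10)/(s^3 + 2*s^2 + 6*s - 9)

Transform both sides with L{·}.
The derivative rules (L{y''} = s^2 Y - s·y(0) - y'(0) and L{y'} = sY - y(0), with y(0) = 4, y'(0) = -1) turn the left side into (s^2 + 3*s + 9)Y - (4*s + 11).
The right side is L{exp(t)} = 1/(s - 1).
So (s^2 + 3*s + 9)Y = 1/(s - 1) + (4*s + 11).
Solve for Y(s) and write it as one ratio of polynomials.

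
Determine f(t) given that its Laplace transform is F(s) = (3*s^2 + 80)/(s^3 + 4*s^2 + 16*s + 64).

f(t) = sin(4*t) - cos(4*t) + 4*exp(-4*t)

Factor the denominator: s^3 + 4*s^2 + 16*s + 64 = (s + 4)*(s^2 + 16).
Partial fraction decomposition gives [4/(s + 4)] + [-s/(s^2 + 16)] + [4/(s^2 + 16)].
Invert each term: 4/(s + 4) ↔ 4e^(-4t); -1·s/(s^2 + 16) ↔ -cos(4t); 1·4/(s^2 + 16) ↔ sin(4t).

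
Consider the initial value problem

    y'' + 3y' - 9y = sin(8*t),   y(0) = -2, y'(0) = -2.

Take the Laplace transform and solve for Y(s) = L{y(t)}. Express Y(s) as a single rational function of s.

Take the Laplace transform of both sides.
With L{y''} = s^2 Y - s·y(0) - y'(0) and L{y'} = sY - y(0), with y(0) = -2, y'(0) = -2: the LHS transforms to (s^2 + 3*s - 9)Y - (-2*s - 8).
The right side is L{sin(8*t)} = 8/(s^2 + 64).
So (s^2 + 3*s - 9)Y = 8/(s^2 + 64) + (-2*s - 8).
Solve for Y(s) and write it as one ratio of polynomials.

Y(s) = (-2*s^3 - 8*s^2 - 128*s - 504)/(s^4 + 3*s^3 + 55*s^2 + 192*s - 576)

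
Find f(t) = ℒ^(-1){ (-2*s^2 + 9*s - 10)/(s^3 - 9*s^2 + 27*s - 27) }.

f(t) = -t^2*exp(3*t)/2 - 3*t*exp(3*t) - 2*exp(3*t)

Factor the denominator: s^3 - 9*s^2 + 27*s - 27 = (s - 3)^3.
Partial fraction decomposition gives [-2/(s - 3)] + [-3/(s - 3)^2] + [-1/(s - 3)^3].
Invert each term: -2/(s - 3) ↔ -2e^(3t); -3/(s - 3)^2 ↔ -3t·e^(3t); -1/(s - 3)^3 ↔ (-1/2)t^2·e^(3t).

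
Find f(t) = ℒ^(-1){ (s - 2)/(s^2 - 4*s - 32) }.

f(t) = exp(2*t)*cosh(6*t)

Rewrite the denominator: s^2 - 4*s - 32 = (s - 2)^2 - 36.
The form in (s - 2) signals a first-shifting-theorem factor e^(2t).
Since L{cosh(6t)} = s/(s^2 - 36), the inverse is e^(2*t)*cosh(6*t).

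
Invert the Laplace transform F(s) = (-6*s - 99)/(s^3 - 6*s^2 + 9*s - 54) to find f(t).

f(t) = -3*exp(6*t) + 4*sin(3*t) + 3*cos(3*t)

Factor the denominator: s^3 - 6*s^2 + 9*s - 54 = (s - 6)*(s^2 + 9).
Partial fraction decomposition gives [-3/(s - 6)] + [3*s/(s^2 + 9)] + [12/(s^2 + 9)].
Invert each term: -3/(s - 6) ↔ -3e^(6t); 3·s/(s^2 + 9) ↔ 3cos(3t); 4·3/(s^2 + 9) ↔ 4sin(3t).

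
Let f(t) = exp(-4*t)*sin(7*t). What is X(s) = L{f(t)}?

L{sin(7t)} = 7/(s^2 + 49).
By the first shifting theorem, multiplying by e^(-4t) replaces s with s + 4.

X(s) = 7/((s + 4)^2 + 49)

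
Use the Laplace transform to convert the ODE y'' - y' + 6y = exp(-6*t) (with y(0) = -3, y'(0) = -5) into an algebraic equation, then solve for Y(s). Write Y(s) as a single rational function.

Y(s) = (-3*s^2 - 20*s - 11)/(s^3 + 5*s^2 + 36)

Laplace-transform each side.
The derivative rules (L{y''} = s^2 Y - s·y(0) - y'(0) and L{y'} = sY - y(0), with y(0) = -3, y'(0) = -5) turn the left side into (s^2 - s + 6)Y - (-3*s - 2).
The right side is L{exp(-6*t)} = 1/(s + 6).
So (s^2 - s + 6)Y = 1/(s + 6) + (-3*s - 2).
Isolate Y and clear denominators.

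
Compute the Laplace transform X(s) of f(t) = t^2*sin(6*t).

X(s) = 36*(s^2 - 12)/(s^2 + 36)^3

L{sin(6t)} = 6/(s^2 + 36).
Then apply L{t^2·g(t)} = (-1)^2 d^2/ds^2[G(s)] with G(s) = 6/(s^2 + 36):
differentiating 2 times and applying the sign gives 36*(s^2 - 12)/(s^2 + 36)^3.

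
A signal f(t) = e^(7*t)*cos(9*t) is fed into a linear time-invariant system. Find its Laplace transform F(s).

L{cos(9t)} = s/(s^2 + 81).
By the first shifting theorem, multiplying by e^(7t) replaces s with s - 7.

F(s) = (s - 7)/((s - 7)^2 + 81)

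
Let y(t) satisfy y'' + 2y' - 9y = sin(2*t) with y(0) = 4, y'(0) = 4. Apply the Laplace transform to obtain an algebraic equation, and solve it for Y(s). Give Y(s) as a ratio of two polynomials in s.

Laplace-transform each side.
With L{y''} = s^2 Y - s·y(0) - y'(0) and L{y'} = sY - y(0), with y(0) = 4, y'(0) = 4: the LHS transforms to (s^2 + 2*s - 9)Y - (4*s + 12).
The right side is L{sin(2*t)} = 2/(s^2 + 4).
So (s^2 + 2*s - 9)Y = 2/(s^2 + 4) + (4*s + 12).
Solve for Y(s) and write it as one ratio of polynomials.

Y(s) = (4*s^3 + 12*s^2 + 16*s + 50)/(s^4 + 2*s^3 - 5*s^2 + 8*s - 36)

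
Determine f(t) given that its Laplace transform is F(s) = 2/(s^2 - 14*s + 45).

f(t) = exp(7*t)*sinh(2*t)

Rewrite the denominator: s^2 - 14*s + 45 = (s - 7)^2 - 4.
The form in (s - 7) signals a first-shifting-theorem factor e^(7t).
Since L{sinh(2t)} = 2/(s^2 - 4), the inverse is exp(7*t)*sinh(2*t).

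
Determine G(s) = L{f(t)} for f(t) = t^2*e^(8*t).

G(s) = 2/(s - 8)^3

L{e^(8t)} = 1/(s - 8).
Then apply L{t^2·g(t)} = (-1)^2 d^2/ds^2[H(s)] with H(s) = 1/(s - 8):
differentiating 2 times and applying the sign gives 2/(s - 8)^3.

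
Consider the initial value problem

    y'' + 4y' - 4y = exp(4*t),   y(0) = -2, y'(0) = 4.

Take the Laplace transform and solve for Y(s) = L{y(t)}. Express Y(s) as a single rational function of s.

Y(s) = (-2*s^2 + 4*s + 17)/(s^3 - 20*s + 16)

Apply the Laplace transform to the equation.
Using L{y''} = s^2 Y - s·y(0) - y'(0) and L{y'} = sY - y(0), with y(0) = -2, y'(0) = 4, the left side becomes (s^2 + 4*s - 4)Y - (-2*s - 4).
The right side is L{exp(4*t)} = 1/(s - 4).
So (s^2 + 4*s - 4)Y = 1/(s - 4) + (-2*s - 4).
Isolate Y and clear denominators.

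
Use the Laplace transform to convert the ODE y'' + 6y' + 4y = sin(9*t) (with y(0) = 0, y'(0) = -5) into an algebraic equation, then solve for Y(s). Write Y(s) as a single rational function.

Laplace-transform each side.
With L{y''} = s^2 Y - s·y(0) - y'(0) and L{y'} = sY - y(0), with y(0) = 0, y'(0) = -5: the LHS transforms to (s^2 + 6*s + 4)Y - (-5).
The right side is L{sin(9*t)} = 9/(s^2 + 81).
So (s^2 + 6*s + 4)Y = 9/(s^2 + 81) + (-5).
Isolate Y and clear denominators.

Y(s) = (-5*s^2 - 396)/(s^4 + 6*s^3 + 85*s^2 + 486*s + 324)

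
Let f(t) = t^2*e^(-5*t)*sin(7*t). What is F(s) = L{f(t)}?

F(s) = 14*(3*s^2 + 30*s + 26)/(s^2 + 10*s + 74)^3

L{sin(7t)} = 7/(s^2 + 49).
Multiplying by e^(-5t) shifts s → s + 5, so L{e^(-5*t)*sin(7*t)} = 7/((s + 5)^2 + 49).
Then apply L{t^2·g(t)} = (-1)^2 d^2/ds^2[G(s)] with G(s) = 7/((s + 5)^2 + 49):
differentiating 2 times and applying the sign gives 14*(3*s^2 + 30*s + 26)/(s^2 + 10*s + 74)^3.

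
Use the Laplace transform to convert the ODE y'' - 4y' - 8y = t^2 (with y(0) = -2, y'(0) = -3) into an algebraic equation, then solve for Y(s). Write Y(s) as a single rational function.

Take the Laplace transform of both sides.
With L{y''} = s^2 Y - s·y(0) - y'(0) and L{y'} = sY - y(0), with y(0) = -2, y'(0) = -3: the LHS transforms to (s^2 - 4*s - 8)Y - (-2*s + 5).
The right side is L{t^2} = 2/s^3.
So (s^2 - 4*s - 8)Y = 2/s^3 + (-2*s + 5).
Isolate Y and clear denominators.

Y(s) = (-2*s^4 + 5*s^3 + 2)/(s^5 - 4*s^4 - 8*s^3)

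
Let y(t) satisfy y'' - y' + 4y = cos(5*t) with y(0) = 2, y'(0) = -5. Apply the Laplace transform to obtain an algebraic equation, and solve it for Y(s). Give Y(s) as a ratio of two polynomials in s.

Apply the Laplace transform to the equation.
The derivative rules (L{y''} = s^2 Y - s·y(0) - y'(0) and L{y'} = sY - y(0), with y(0) = 2, y'(0) = -5) turn the left side into (s^2 - s + 4)Y - (2*s - 7).
The right side is L{cos(5*t)} = s/(s^2 + 25).
So (s^2 - s + 4)Y = s/(s^2 + 25) + (2*s - 7).
Isolate Y and clear denominators.

Y(s) = (2*s^3 - 7*s^2 + 51*s - 175)/(s^4 - s^3 + 29*s^2 - 25*s + 100)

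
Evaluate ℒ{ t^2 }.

2/s^3

L{t^2} = 2!/s^3 = 2/s^3.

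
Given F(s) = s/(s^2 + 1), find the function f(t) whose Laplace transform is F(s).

f(t) = cos(t)

Since L{cos(t)} = s/(s^2 + 1), the inverse is cos(t).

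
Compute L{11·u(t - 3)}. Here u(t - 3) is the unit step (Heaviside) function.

11*exp(-3*s)/s

By the second shifting theorem, L{u(t - c)·g(t - c)} = e^(-cs)·G(s) with c = 3 and G(s) = L{g(t)}.
L{11} = 11/s.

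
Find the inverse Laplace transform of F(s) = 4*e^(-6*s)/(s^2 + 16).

The factor e^(-6s) signals a time shift by c = 6 (second shifting theorem).
L{sin(4t)} = 4/(s^2 + 16), so L^-1{4/(s^2 + 16)} = sin(4*t).
Hence the inverse is u(t - 6) times that function evaluated at t - 6.

Heaviside(t - 6)*(sin(4*t - 24))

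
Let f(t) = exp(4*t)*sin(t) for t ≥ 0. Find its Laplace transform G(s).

L{sin(t)} = 1/(s^2 + 1).
By the first shifting theorem, multiplying by e^(4t) replaces s with s - 4.

G(s) = 1/((s - 4)^2 + 1)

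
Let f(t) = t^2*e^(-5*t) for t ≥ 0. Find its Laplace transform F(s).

F(s) = 2/(s + 5)^3

L{e^(-5t)} = 1/(s + 5).
Then apply L{t^2·g(t)} = (-1)^2 d^2/ds^2[G(s)] with G(s) = 1/(s + 5):
differentiating 2 times and applying the sign gives 2/(s + 5)^3.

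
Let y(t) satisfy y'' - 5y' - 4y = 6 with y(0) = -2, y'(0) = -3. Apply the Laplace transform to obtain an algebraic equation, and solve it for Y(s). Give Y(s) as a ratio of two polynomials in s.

Y(s) = (-2*s^2 + 7*s + 6)/(s^3 - 5*s^2 - 4*s)

Take the Laplace transform of both sides.
The derivative rules (L{y''} = s^2 Y - s·y(0) - y'(0) and L{y'} = sY - y(0), with y(0) = -2, y'(0) = -3) turn the left side into (s^2 - 5*s - 4)Y - (-2*s + 7).
The right side is L{6} = 6/s.
So (s^2 - 5*s - 4)Y = 6/s + (-2*s + 7).
Isolate Y and clear denominators.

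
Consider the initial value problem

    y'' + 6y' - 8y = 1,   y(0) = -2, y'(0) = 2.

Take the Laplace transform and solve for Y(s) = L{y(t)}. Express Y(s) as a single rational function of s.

Laplace-transform each side.
With L{y''} = s^2 Y - s·y(0) - y'(0) and L{y'} = sY - y(0), with y(0) = -2, y'(0) = 2: the LHS transforms to (s^2 + 6*s - 8)Y - (-2*s - 10).
The right side is L{1} = 1/s.
So (s^2 + 6*s - 8)Y = 1/s + (-2*s - 10).
Divide through and combine into a single rational function.

Y(s) = (-2*s^2 - 10*s + 1)/(s^3 + 6*s^2 - 8*s)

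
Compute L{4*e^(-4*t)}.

4/(s + 4)

L{4} = 4/s.
By the first shifting theorem, multiplying by e^(-4t) replaces s with s + 4.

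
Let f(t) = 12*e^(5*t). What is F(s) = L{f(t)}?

F(s) = 12/(s - 5)

L{12} = 12/s.
By the first shifting theorem, multiplying by e^(5t) replaces s with s - 5.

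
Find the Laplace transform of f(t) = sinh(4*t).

4/(s^2 - 16)

L{sinh(4t)} = 4/(s^2 - 16).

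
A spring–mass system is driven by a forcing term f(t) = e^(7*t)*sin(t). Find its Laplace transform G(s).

G(s) = 1/((s - 7)^2 + 1)

L{sin(t)} = 1/(s^2 + 1).
By the first shifting theorem, multiplying by e^(7t) replaces s with s - 7.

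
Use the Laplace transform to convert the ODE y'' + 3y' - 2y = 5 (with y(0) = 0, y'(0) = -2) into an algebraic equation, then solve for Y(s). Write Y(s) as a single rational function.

Y(s) = (-2*s + 5)/(s^3 + 3*s^2 - 2*s)

Laplace-transform each side.
The derivative rules (L{y''} = s^2 Y - s·y(0) - y'(0) and L{y'} = sY - y(0), with y(0) = 0, y'(0) = -2) turn the left side into (s^2 + 3*s - 2)Y - (-2).
The right side is L{5} = 5/s.
So (s^2 + 3*s - 2)Y = 5/s + (-2).
Divide through and combine into a single rational function.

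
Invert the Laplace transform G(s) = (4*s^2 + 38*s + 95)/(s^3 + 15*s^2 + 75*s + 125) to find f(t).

Factor the denominator: s^3 + 15*s^2 + 75*s + 125 = (s + 5)^3.
Partial fraction decomposition gives [4/(s + 5)] + [-2/(s + 5)^2] + [5/(s + 5)^3].
Invert each term: 4/(s + 5) ↔ 4e^(-5t); -2/(s + 5)^2 ↔ -2t·e^(-5t); 5/(s + 5)^3 ↔ (5/2)t^2·e^(-5t).

f(t) = 5*t^2*exp(-5*t)/2 - 2*t*exp(-5*t) + 4*exp(-5*t)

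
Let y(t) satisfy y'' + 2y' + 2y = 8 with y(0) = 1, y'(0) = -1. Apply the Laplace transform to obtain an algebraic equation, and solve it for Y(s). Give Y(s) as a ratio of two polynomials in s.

Laplace-transform each side.
With L{y''} = s^2 Y - s·y(0) - y'(0) and L{y'} = sY - y(0), with y(0) = 1, y'(0) = -1: the LHS transforms to (s^2 + 2*s + 2)Y - (s + 1).
The right side is L{8} = 8/s.
So (s^2 + 2*s + 2)Y = 8/s + (s + 1).
Solve for Y(s) and write it as one ratio of polynomials.

Y(s) = (s^2 + s + 8)/(s^3 + 2*s^2 + 2*s)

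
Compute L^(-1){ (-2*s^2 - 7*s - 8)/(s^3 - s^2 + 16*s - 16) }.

-exp(t) - 2*sin(4*t) - cos(4*t)

Factor the denominator: s^3 - s^2 + 16*s - 16 = (s - 1)*(s^2 + 16).
Partial fraction decomposition gives [-1/(s - 1)] + [-s/(s^2 + 16)] + [-8/(s^2 + 16)].
Invert each term: -1/(s - 1) ↔ -e^(t); -1·s/(s^2 + 16) ↔ -cos(4t); -2·4/(s^2 + 16) ↔ -2sin(4t).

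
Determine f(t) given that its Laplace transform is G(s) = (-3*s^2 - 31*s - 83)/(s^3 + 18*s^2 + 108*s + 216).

Factor the denominator: s^3 + 18*s^2 + 108*s + 216 = (s + 6)^3.
Partial fraction decomposition gives [-3/(s + 6)] + [5/(s + 6)^2] + [-5/(s + 6)^3].
Invert each term: -3/(s + 6) ↔ -3e^(-6t); 5/(s + 6)^2 ↔ 5t·e^(-6t); -5/(s + 6)^3 ↔ (-5/2)t^2·e^(-6t).

f(t) = -5*t^2*exp(-6*t)/2 + 5*t*exp(-6*t) - 3*exp(-6*t)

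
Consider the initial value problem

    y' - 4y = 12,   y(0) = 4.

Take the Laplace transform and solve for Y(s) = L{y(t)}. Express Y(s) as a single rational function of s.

Y(s) = (4*s + 12)/(s^2 - 4*s)

Take the Laplace transform of both sides.
With L{y'} = sY - y(0) = sY - 4: the LHS transforms to (s - 4)Y - (4).
The right side is L{12} = 12/s.
So (s - 4)Y = 12/s + (4).
Isolate Y and clear denominators.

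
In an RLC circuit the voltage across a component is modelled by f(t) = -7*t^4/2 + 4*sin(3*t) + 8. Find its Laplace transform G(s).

G(s) = 12/(s^2 + 9) + 8/s - 84/s^5

The transform is linear, so treat each term independently.
L{8} = 8/s; (-7/2)·[L{t^4} = 4!/s^5 = 24/s^5]; (4)·[L{sin(3t)} = 3/(s^2 + 9)].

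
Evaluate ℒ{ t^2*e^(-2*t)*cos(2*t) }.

L{cos(2t)} = s/(s^2 + 4).
Multiplying by e^(-2t) shifts s → s + 2, so L{e^(-2*t)*cos(2*t)} = (s + 2)/((s + 2)^2 + 4).
Then apply L{t^2·g(t)} = (-1)^2 d^2/ds^2[G(s)] with G(s) = (s + 2)/((s + 2)^2 + 4):
differentiating 2 times and applying the sign gives 2*(s + 2)*(s^2 + 4*s - 8)/(s^2 + 4*s + 8)^3.

2*(s + 2)*(s^2 + 4*s - 8)/(s^2 + 4*s + 8)^3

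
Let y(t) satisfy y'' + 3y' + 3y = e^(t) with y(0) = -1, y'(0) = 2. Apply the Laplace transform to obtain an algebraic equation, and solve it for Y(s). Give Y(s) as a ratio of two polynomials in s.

Take the Laplace transform of both sides.
With L{y''} = s^2 Y - s·y(0) - y'(0) and L{y'} = sY - y(0), with y(0) = -1, y'(0) = 2: the LHS transforms to (s^2 + 3*s + 3)Y - (-s - 1).
The right side is L{e^(t)} = 1/(s - 1).
So (s^2 + 3*s + 3)Y = 1/(s - 1) + (-s - 1).
Isolate Y and clear denominators.

Y(s) = (-s^2 + 2)/(s^3 + 2*s^2 - 3)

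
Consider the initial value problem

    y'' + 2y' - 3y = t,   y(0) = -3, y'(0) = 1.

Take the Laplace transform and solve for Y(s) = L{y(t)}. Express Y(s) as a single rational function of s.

Laplace-transform each side.
With L{y''} = s^2 Y - s·y(0) - y'(0) and L{y'} = sY - y(0), with y(0) = -3, y'(0) = 1: the LHS transforms to (s^2 + 2*s - 3)Y - (-3*s - 5).
The right side is L{t} = s^(-2).
So (s^2 + 2*s - 3)Y = s^(-2) + (-3*s - 5).
Solve for Y(s) and write it as one ratio of polynomials.

Y(s) = (-3*s^3 - 5*s^2 + 1)/(s^4 + 2*s^3 - 3*s^2)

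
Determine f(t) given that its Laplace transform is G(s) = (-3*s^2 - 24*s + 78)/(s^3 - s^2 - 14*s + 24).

Factor the denominator: s^3 - s^2 - 14*s + 24 = (s - 3)*(s - 2)*(s + 4).
Partial fraction decomposition gives [-3/(s - 3)] + [3/(s + 4)] + [-3/(s - 2)].
Invert each term: -3/(s - 3) ↔ -3e^(3t); 3/(s + 4) ↔ 3e^(-4t); -3/(s - 2) ↔ -3e^(2t).

f(t) = -3*exp(3*t) - 3*exp(2*t) + 3*exp(-4*t)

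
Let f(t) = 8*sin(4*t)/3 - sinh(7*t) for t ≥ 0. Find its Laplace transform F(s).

F(s) = 32/(3*(s^2 + 16)) - 7/(s^2 - 49)

The transform is linear, so treat each term independently.
(-1)·[L{sinh(7t)} = 7/(s^2 - 49)]; (8/3)·[L{sin(4t)} = 4/(s^2 + 16)].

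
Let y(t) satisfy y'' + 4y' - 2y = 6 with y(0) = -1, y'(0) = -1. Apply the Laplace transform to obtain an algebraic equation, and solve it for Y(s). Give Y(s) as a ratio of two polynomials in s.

Y(s) = (-s^2 - 5*s + 6)/(s^3 + 4*s^2 - 2*s)

Transform both sides with L{·}.
Using L{y''} = s^2 Y - s·y(0) - y'(0) and L{y'} = sY - y(0), with y(0) = -1, y'(0) = -1, the left side becomes (s^2 + 4*s - 2)Y - (-s - 5).
The right side is L{6} = 6/s.
So (s^2 + 4*s - 2)Y = 6/s + (-s - 5).
Divide through and combine into a single rational function.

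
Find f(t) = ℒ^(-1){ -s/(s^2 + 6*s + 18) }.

f(t) = exp(-3*t)*sin(3*t) - exp(-3*t)*cos(3*t)

Complete the square in the denominator: s^2 + 6*s + 18 = (s + 3)^2 + 3^2.
Split the numerator to match: -s = -1·(s + 3) + 1·3.
Invert each term: -1·(s + 3)/((s + 3)^2 + 9) ↔ -e^(-3t)cos(3t); 1·3/((s + 3)^2 + 9) ↔ e^(-3t)sin(3t).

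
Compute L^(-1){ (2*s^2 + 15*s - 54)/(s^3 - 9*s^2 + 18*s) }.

Factor the denominator: s^3 - 9*s^2 + 18*s = s*(s - 6)*(s - 3).
Partial fraction decomposition gives [-1/(s - 3)] + [-3/s] + [6/(s - 6)].
Invert each term: -1/(s - 3) ↔ -e^(3t); -3/(s - 0) ↔ -3e^(0t); 6/(s - 6) ↔ 6e^(6t).

6*exp(6*t) - exp(3*t) - 3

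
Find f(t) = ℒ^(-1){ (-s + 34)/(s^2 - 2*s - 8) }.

f(t) = 5*exp(4*t) - 6*exp(-2*t)

Factor the denominator: s^2 - 2*s - 8 = (s - 4)*(s + 2).
Partial fraction decomposition gives [-6/(s + 2)] + [5/(s - 4)].
Invert each term: -6/(s + 2) ↔ -6e^(-2t); 5/(s - 4) ↔ 5e^(4t).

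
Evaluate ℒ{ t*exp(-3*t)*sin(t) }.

2*(s + 3)/(s^2 + 6*s + 10)^2

L{sin(t)} = 1/(s^2 + 1).
Multiplying by e^(-3t) shifts s → s + 3, so L{exp(-3*t)*sin(t)} = 1/((s + 3)^2 + 1).
Then apply L{t·g(t)} = -d/ds[G(s)] with G(s) = 1/((s + 3)^2 + 1):
differentiating 1 time and applying the sign gives 2*(s + 3)/(s^2 + 6*s + 10)^2.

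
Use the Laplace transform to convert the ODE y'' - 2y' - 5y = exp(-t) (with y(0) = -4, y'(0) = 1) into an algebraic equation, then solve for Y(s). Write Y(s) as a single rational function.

Y(s) = (-4*s^2 + 5*s + 10)/(s^3 - s^2 - 7*s - 5)

Laplace-transform each side.
With L{y''} = s^2 Y - s·y(0) - y'(0) and L{y'} = sY - y(0), with y(0) = -4, y'(0) = 1: the LHS transforms to (s^2 - 2*s - 5)Y - (-4*s + 9).
The right side is L{exp(-t)} = 1/(s + 1).
So (s^2 - 2*s - 5)Y = 1/(s + 1) + (-4*s + 9).
Solve for Y(s) and write it as one ratio of polynomials.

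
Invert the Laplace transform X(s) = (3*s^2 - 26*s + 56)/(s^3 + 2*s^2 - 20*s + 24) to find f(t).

f(t) = 2*t*exp(2*t) - 2*exp(2*t) + 5*exp(-6*t)

Factor the denominator: s^3 + 2*s^2 - 20*s + 24 = (s - 2)^2*(s + 6).
Partial fraction decomposition gives [-2/(s - 2)] + [2/(s - 2)^2] + [5/(s + 6)].
Invert each term: -2/(s - 2) ↔ -2e^(2t); 2/(s - 2)^2 ↔ 2t·e^(2t); 5/(s + 6) ↔ 5e^(-6t).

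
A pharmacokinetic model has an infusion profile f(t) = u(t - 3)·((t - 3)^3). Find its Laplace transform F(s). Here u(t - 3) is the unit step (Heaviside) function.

By the second shifting theorem, L{u(t - c)·g(t - c)} = e^(-cs)·G(s) with c = 3 and G(s) = L{g(t)}.
L{t^3} = 3!/s^4 = 6/s^4.

F(s) = 6*exp(-3*s)/s^4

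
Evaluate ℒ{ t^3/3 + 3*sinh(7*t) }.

The transform is linear, so treat each term independently.
(3)·[L{sinh(7t)} = 7/(s^2 - 49)]; (1/3)·[L{t^3} = 3!/s^4 = 6/s^4].

21/(s^2 - 49) + 2/s^4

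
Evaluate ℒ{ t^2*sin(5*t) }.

L{sin(5t)} = 5/(s^2 + 25).
Then apply L{t^2·g(t)} = (-1)^2 d^2/ds^2[H(s)] with H(s) = 5/(s^2 + 25):
differentiating 2 times and applying the sign gives 10*(3*s^2 - 25)/(s^2 + 25)^3.

10*(3*s^2 - 25)/(s^2 + 25)^3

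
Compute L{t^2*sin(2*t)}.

L{sin(2t)} = 2/(s^2 + 4).
Then apply L{t^2·g(t)} = (-1)^2 d^2/ds^2[G(s)] with G(s) = 2/(s^2 + 4):
differentiating 2 times and applying the sign gives 4*(3*s^2 - 4)/(s^2 + 4)^3.

4*(3*s^2 - 4)/(s^2 + 4)^3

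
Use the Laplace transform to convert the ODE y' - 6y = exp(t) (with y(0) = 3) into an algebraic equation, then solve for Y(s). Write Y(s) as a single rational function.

Y(s) = (3*s - 2)/(s^2 - 7*s + 6)

Take the Laplace transform of both sides.
The derivative rules (L{y'} = sY - y(0) = sY - 3) turn the left side into (s - 6)Y - (3).
The right side is L{exp(t)} = 1/(s - 1).
So (s - 6)Y = 1/(s - 1) + (3).
Divide through and combine into a single rational function.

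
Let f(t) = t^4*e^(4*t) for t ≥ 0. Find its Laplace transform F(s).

L{t^4} = 4!/s^5 = 24/s^5.
By the first shifting theorem, multiplying by e^(4t) replaces s with s - 4.

F(s) = 24/(s - 4)^5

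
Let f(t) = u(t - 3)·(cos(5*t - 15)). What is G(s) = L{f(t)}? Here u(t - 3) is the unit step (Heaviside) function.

By the second shifting theorem, L{u(t - c)·g(t - c)} = e^(-cs)·H(s) with c = 3 and H(s) = L{g(t)}.
L{cos(5t)} = s/(s^2 + 25).

G(s) = s*exp(-3*s)/(s^2 + 25)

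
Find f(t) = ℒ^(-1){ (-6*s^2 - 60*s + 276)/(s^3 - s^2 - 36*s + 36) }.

Factor the denominator: s^3 - s^2 - 36*s + 36 = (s - 6)*(s - 1)*(s + 6).
Partial fraction decomposition gives [-6/(s - 1)] + [5/(s + 6)] + [-5/(s - 6)].
Invert each term: -6/(s - 1) ↔ -6e^(t); 5/(s + 6) ↔ 5e^(-6t); -5/(s - 6) ↔ -5e^(6t).

f(t) = -5*exp(6*t) - 6*exp(t) + 5*exp(-6*t)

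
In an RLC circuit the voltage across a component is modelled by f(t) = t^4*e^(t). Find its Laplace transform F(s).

F(s) = 24/(s - 1)^5

L{t^4} = 4!/s^5 = 24/s^5.
By the first shifting theorem, multiplying by e^(t) replaces s with s - 1.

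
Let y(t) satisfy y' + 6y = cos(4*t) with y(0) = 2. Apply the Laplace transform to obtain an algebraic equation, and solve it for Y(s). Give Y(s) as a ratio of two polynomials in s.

Take the Laplace transform of both sides.
The derivative rules (L{y'} = sY - y(0) = sY - 2) turn the left side into (s + 6)Y - (2).
The right side is L{cos(4*t)} = s/(s^2 + 16).
So (s + 6)Y = s/(s^2 + 16) + (2).
Solve for Y(s) and write it as one ratio of polynomials.

Y(s) = (2*s^2 + s + 32)/(s^3 + 6*s^2 + 16*s + 96)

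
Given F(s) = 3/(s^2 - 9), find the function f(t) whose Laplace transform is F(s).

Since L{sinh(3t)} = 3/(s^2 - 9), the inverse is sinh(3*t).

f(t) = sinh(3*t)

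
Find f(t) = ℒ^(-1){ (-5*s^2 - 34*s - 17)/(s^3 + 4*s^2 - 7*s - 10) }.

f(t) = -5*exp(2*t) - exp(-t) + exp(-5*t)

Factor the denominator: s^3 + 4*s^2 - 7*s - 10 = (s - 2)*(s + 1)*(s + 5).
Partial fraction decomposition gives [1/(s + 5)] + [-1/(s + 1)] + [-5/(s - 2)].
Invert each term: 1/(s + 5) ↔ e^(-5t); -1/(s + 1) ↔ -e^(-t); -5/(s - 2) ↔ -5e^(2t).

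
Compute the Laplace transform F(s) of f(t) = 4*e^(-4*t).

L{4} = 4/s.
By the first shifting theorem, multiplying by e^(-4t) replaces s with s + 4.

F(s) = 4/(s + 4)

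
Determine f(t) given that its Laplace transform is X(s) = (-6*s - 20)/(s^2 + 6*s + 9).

Factor the denominator: s^2 + 6*s + 9 = (s + 3)^2.
Partial fraction decomposition gives [-6/(s + 3)] + [-2/(s + 3)^2].
Invert each term: -6/(s + 3) ↔ -6e^(-3t); -2/(s + 3)^2 ↔ -2t·e^(-3t).

f(t) = -2*t*exp(-3*t) - 6*exp(-3*t)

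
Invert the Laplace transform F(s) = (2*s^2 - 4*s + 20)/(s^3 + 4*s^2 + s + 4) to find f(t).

Factor the denominator: s^3 + 4*s^2 + s + 4 = (s + 4)*(s^2 + 1).
Partial fraction decomposition gives [4/(s + 4)] + [-2*s/(s^2 + 1)] + [4/(s^2 + 1)].
Invert each term: 4/(s + 4) ↔ 4e^(-4t); -2·s/(s^2 + 1) ↔ -2cos(t); 4·1/(s^2 + 1) ↔ 4sin(t).

f(t) = 4*sin(t) - 2*cos(t) + 4*exp(-4*t)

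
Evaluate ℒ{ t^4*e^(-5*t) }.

L{t^4} = 4!/s^5 = 24/s^5.
By the first shifting theorem, multiplying by e^(-5t) replaces s with s + 5.

24/(s + 5)^5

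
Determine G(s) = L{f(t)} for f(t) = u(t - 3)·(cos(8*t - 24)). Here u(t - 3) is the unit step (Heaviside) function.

By the second shifting theorem, L{u(t - c)·g(t - c)} = e^(-cs)·H(s) with c = 3 and H(s) = L{g(t)}.
L{cos(8t)} = s/(s^2 + 64).

G(s) = s*exp(-3*s)/(s^2 + 64)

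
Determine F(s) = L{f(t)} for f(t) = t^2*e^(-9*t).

F(s) = 2/(s + 9)^3

L{e^(-9t)} = 1/(s + 9).
Then apply L{t^2·g(t)} = (-1)^2 d^2/ds^2[G(s)] with G(s) = 1/(s + 9):
differentiating 2 times and applying the sign gives 2/(s + 9)^3.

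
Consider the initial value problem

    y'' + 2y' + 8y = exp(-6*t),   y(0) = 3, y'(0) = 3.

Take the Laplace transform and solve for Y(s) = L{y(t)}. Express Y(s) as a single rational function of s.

Y(s) = (3*s^2 + 27*s + 55)/(s^3 + 8*s^2 + 20*s + 48)

Apply the Laplace transform to the equation.
Using L{y''} = s^2 Y - s·y(0) - y'(0) and L{y'} = sY - y(0), with y(0) = 3, y'(0) = 3, the left side becomes (s^2 + 2*s + 8)Y - (3*s + 9).
The right side is L{exp(-6*t)} = 1/(s + 6).
So (s^2 + 2*s + 8)Y = 1/(s + 6) + (3*s + 9).
Divide through and combine into a single rational function.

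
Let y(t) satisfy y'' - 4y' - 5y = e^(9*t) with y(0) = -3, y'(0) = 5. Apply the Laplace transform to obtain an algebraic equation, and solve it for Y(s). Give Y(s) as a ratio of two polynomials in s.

Y(s) = (-3*s^2 + 44*s - 152)/(s^3 - 13*s^2 + 31*s + 45)

Transform both sides with L{·}.
Using L{y''} = s^2 Y - s·y(0) - y'(0) and L{y'} = sY - y(0), with y(0) = -3, y'(0) = 5, the left side becomes (s^2 - 4*s - 5)Y - (-3*s + 17).
The right side is L{e^(9*t)} = 1/(s - 9).
So (s^2 - 4*s - 5)Y = 1/(s - 9) + (-3*s + 17).
Solve for Y(s) and write it as one ratio of polynomials.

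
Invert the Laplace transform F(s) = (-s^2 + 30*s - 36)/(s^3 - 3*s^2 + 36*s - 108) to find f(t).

f(t) = exp(3*t) + 4*sin(6*t) - 2*cos(6*t)

Factor the denominator: s^3 - 3*s^2 + 36*s - 108 = (s - 3)*(s^2 + 36).
Partial fraction decomposition gives [1/(s - 3)] + [-2*s/(s^2 + 36)] + [24/(s^2 + 36)].
Invert each term: 1/(s - 3) ↔ e^(3t); -2·s/(s^2 + 36) ↔ -2cos(6t); 4·6/(s^2 + 36) ↔ 4sin(6t).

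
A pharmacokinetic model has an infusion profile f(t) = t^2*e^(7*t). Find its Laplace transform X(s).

L{e^(7t)} = 1/(s - 7).
Then apply L{t^2·g(t)} = (-1)^2 d^2/ds^2[G(s)] with G(s) = 1/(s - 7):
differentiating 2 times and applying the sign gives 2/(s - 7)^3.

X(s) = 2/(s - 7)^3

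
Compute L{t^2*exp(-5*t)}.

L{e^(-5t)} = 1/(s + 5).
Then apply L{t^2·g(t)} = (-1)^2 d^2/ds^2[H(s)] with H(s) = 1/(s + 5):
differentiating 2 times and applying the sign gives 2/(s + 5)^3.

2/(s + 5)^3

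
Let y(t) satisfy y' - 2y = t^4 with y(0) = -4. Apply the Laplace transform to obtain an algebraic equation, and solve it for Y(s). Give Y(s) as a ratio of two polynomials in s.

Take the Laplace transform of both sides.
With L{y'} = sY - y(0) = sY - (-4): the LHS transforms to (s - 2)Y - (-4).
The right side is L{t^4} = 24/s^5.
So (s - 2)Y = 24/s^5 + (-4).
Solve for Y(s) and write it as one ratio of polynomials.

Y(s) = (-4*s^5 + 24)/(s^6 - 2*s^5)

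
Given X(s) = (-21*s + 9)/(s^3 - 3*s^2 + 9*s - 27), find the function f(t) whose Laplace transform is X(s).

Factor the denominator: s^3 - 3*s^2 + 9*s - 27 = (s - 3)*(s^2 + 9).
Partial fraction decomposition gives [-3/(s - 3)] + [3*s/(s^2 + 9)] + [-12/(s^2 + 9)].
Invert each term: -3/(s - 3) ↔ -3e^(3t); 3·s/(s^2 + 9) ↔ 3cos(3t); -4·3/(s^2 + 9) ↔ -4sin(3t).

f(t) = -3*exp(3*t) - 4*sin(3*t) + 3*cos(3*t)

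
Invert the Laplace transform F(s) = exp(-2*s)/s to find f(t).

f(t) = Heaviside(t - 2)

The factor e^(-2s) signals a time shift by c = 2 (second shifting theorem).
L{1} = 1/s, so L^-1{1/s} = 1.
Hence the inverse is u(t - 2) times that function evaluated at t - 2.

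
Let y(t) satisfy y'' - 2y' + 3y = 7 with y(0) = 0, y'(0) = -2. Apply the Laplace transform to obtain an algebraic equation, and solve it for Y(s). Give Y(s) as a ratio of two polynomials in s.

Y(s) = (-2*s + 7)/(s^3 - 2*s^2 + 3*s)

Apply the Laplace transform to the equation.
Using L{y''} = s^2 Y - s·y(0) - y'(0) and L{y'} = sY - y(0), with y(0) = 0, y'(0) = -2, the left side becomes (s^2 - 2*s + 3)Y - (-2).
The right side is L{7} = 7/s.
So (s^2 - 2*s + 3)Y = 7/s + (-2).
Solve for Y(s) and write it as one ratio of polynomials.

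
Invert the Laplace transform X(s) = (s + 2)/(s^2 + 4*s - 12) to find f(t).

Rewrite the denominator: s^2 + 4*s - 12 = (s + 2)^2 - 16.
The form in (s + 2) signals a first-shifting-theorem factor e^(-2t).
Since L{cosh(4t)} = s/(s^2 - 16), the inverse is e^(-2*t)*cosh(4*t).

f(t) = exp(-2*t)*cosh(4*t)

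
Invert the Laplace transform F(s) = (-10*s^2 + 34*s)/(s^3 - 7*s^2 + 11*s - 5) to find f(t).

Factor the denominator: s^3 - 7*s^2 + 11*s - 5 = (s - 5)*(s - 1)^2.
Partial fraction decomposition gives [-5/(s - 1)] + [-6/(s - 1)^2] + [-5/(s - 5)].
Invert each term: -5/(s - 1) ↔ -5e^(t); -6/(s - 1)^2 ↔ -6t·e^(t); -5/(s - 5) ↔ -5e^(5t).

f(t) = -6*t*exp(t) - 5*exp(5*t) - 5*exp(t)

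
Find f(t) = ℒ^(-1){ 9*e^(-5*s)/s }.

f(t) = Heaviside(t - 5)*(9)

The factor e^(-5s) signals a time shift by c = 5 (second shifting theorem).
L{9} = 9/s, so L^-1{9/s} = 9.
Hence the inverse is u(t - 5) times that function evaluated at t - 5.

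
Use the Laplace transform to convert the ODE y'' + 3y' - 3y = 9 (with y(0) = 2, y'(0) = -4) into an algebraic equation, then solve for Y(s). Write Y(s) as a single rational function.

Y(s) = (2*s^2 + 2*s + 9)/(s^3 + 3*s^2 - 3*s)

Take the Laplace transform of both sides.
Using L{y''} = s^2 Y - s·y(0) - y'(0) and L{y'} = sY - y(0), with y(0) = 2, y'(0) = -4, the left side becomes (s^2 + 3*s - 3)Y - (2*s + 2).
The right side is L{9} = 9/s.
So (s^2 + 3*s - 3)Y = 9/s + (2*s + 2).
Divide through and combine into a single rational function.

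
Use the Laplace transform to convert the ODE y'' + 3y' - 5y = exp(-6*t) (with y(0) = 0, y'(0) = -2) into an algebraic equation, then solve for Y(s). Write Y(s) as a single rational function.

Apply the Laplace transform to the equation.
Using L{y''} = s^2 Y - s·y(0) - y'(0) and L{y'} = sY - y(0), with y(0) = 0, y'(0) = -2, the left side becomes (s^2 + 3*s - 5)Y - (-2).
The right side is L{exp(-6*t)} = 1/(s + 6).
So (s^2 + 3*s - 5)Y = 1/(s + 6) + (-2).
Solve for Y(s) and write it as one ratio of polynomials.

Y(s) = (-2*s - 11)/(s^3 + 9*s^2 + 13*s - 30)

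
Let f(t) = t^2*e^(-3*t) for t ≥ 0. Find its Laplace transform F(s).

F(s) = 2/(s + 3)^3

L{e^(-3t)} = 1/(s + 3).
Then apply L{t^2·g(t)} = (-1)^2 d^2/ds^2[G(s)] with G(s) = 1/(s + 3):
differentiating 2 times and applying the sign gives 2/(s + 3)^3.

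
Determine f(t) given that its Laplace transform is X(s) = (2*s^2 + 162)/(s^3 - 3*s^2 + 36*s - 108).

Factor the denominator: s^3 - 3*s^2 + 36*s - 108 = (s - 3)*(s^2 + 36).
Partial fraction decomposition gives [4/(s - 3)] + [-2*s/(s^2 + 36)] + [-6/(s^2 + 36)].
Invert each term: 4/(s - 3) ↔ 4e^(3t); -2·s/(s^2 + 36) ↔ -2cos(6t); -1·6/(s^2 + 36) ↔ -sin(6t).

f(t) = 4*exp(3*t) - sin(6*t) - 2*cos(6*t)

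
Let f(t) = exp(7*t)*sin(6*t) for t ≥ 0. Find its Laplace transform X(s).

X(s) = 6/((s - 7)^2 + 36)

L{sin(6t)} = 6/(s^2 + 36).
By the first shifting theorem, multiplying by e^(7t) replaces s with s - 7.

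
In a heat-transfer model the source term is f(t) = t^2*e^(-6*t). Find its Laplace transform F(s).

L{e^(-6t)} = 1/(s + 6).
Then apply L{t^2·g(t)} = (-1)^2 d^2/ds^2[G(s)] with G(s) = 1/(s + 6):
differentiating 2 times and applying the sign gives 2/(s + 6)^3.

F(s) = 2/(s + 6)^3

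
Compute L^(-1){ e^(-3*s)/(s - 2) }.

Heaviside(t - 3)*(exp(2*t - 6))

The factor e^(-3s) signals a time shift by c = 3 (second shifting theorem).
L{e^(2t)} = 1/(s - 2), so L^-1{1/(s - 2)} = e^(2*t).
Hence the inverse is u(t - 3) times that function evaluated at t - 3.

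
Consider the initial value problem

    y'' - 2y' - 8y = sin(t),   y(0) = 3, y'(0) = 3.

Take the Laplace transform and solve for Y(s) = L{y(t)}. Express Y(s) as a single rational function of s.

Laplace-transform each side.
With L{y''} = s^2 Y - s·y(0) - y'(0) and L{y'} = sY - y(0), with y(0) = 3, y'(0) = 3: the LHS transforms to (s^2 - 2*s - 8)Y - (3*s - 3).
The right side is L{sin(t)} = 1/(s^2 + 1).
So (s^2 - 2*s - 8)Y = 1/(s^2 + 1) + (3*s - 3).
Isolate Y and clear denominators.

Y(s) = (3*s^3 - 3*s^2 + 3*s - 2)/(s^4 - 2*s^3 - 7*s^2 - 2*s - 8)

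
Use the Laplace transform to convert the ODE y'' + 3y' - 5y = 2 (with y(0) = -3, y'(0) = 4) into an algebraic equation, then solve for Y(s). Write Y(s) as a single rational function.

Y(s) = (-3*s^2 - 5*s + 2)/(s^3 + 3*s^2 - 5*s)

Take the Laplace transform of both sides.
Using L{y''} = s^2 Y - s·y(0) - y'(0) and L{y'} = sY - y(0), with y(0) = -3, y'(0) = 4, the left side becomes (s^2 + 3*s - 5)Y - (-3*s - 5).
The right side is L{2} = 2/s.
So (s^2 + 3*s - 5)Y = 2/s + (-3*s - 5).
Solve for Y(s) and write it as one ratio of polynomials.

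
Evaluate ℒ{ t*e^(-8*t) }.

L{e^(-8t)} = 1/(s + 8).
Then apply L{t·g(t)} = -d/ds[H(s)] with H(s) = 1/(s + 8):
differentiating 1 time and applying the sign gives (s + 8)^(-2).

(s + 8)^(-2)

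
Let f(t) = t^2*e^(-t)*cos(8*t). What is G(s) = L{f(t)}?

L{cos(8t)} = s/(s^2 + 64).
Multiplying by e^(-t) shifts s → s + 1, so L{e^(-t)*cos(8*t)} = (s + 1)/((s + 1)^2 + 64).
Then apply L{t^2·g(t)} = (-1)^2 d^2/ds^2[H(s)] with H(s) = (s + 1)/((s + 1)^2 + 64):
differentiating 2 times and applying the sign gives 2*(s + 1)*(s^2 + 2*s - 191)/(s^2 + 2*s + 65)^3.

G(s) = 2*(s + 1)*(s^2 + 2*s - 191)/(s^2 + 2*s + 65)^3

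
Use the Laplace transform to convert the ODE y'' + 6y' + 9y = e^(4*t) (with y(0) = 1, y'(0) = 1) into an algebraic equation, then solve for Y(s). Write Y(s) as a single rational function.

Laplace-transform each side.
With L{y''} = s^2 Y - s·y(0) - y'(0) and L{y'} = sY - y(0), with y(0) = 1, y'(0) = 1: the LHS transforms to (s^2 + 6*s + 9)Y - (s + 7).
The right side is L{e^(4*t)} = 1/(s - 4).
So (s^2 + 6*s + 9)Y = 1/(s - 4) + (s + 7).
Divide through and combine into a single rational function.

Y(s) = (s^2 + 3*s - 27)/(s^3 + 2*s^2 - 15*s - 36)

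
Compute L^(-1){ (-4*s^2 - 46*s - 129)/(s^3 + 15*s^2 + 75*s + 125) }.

Factor the denominator: s^3 + 15*s^2 + 75*s + 125 = (s + 5)^3.
Partial fraction decomposition gives [-4/(s + 5)] + [-6/(s + 5)^2] + [(s + 5)^(-3)].
Invert each term: -4/(s + 5) ↔ -4e^(-5t); -6/(s + 5)^2 ↔ -6t·e^(-5t); 1/(s + 5)^3 ↔ (1/2)t^2·e^(-5t).

t^2*exp(-5*t)/2 - 6*t*exp(-5*t) - 4*exp(-5*t)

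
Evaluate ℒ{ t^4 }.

L{t^4} = 4!/s^5 = 24/s^5.

24/s^5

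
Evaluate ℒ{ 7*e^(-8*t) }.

L{7} = 7/s.
By the first shifting theorem, multiplying by e^(-8t) replaces s with s + 8.

7/(s + 8)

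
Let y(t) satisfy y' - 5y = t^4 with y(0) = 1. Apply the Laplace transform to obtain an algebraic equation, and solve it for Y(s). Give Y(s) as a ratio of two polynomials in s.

Laplace-transform each side.
Using L{y'} = sY - y(0) = sY - 1, the left side becomes (s - 5)Y - (1).
The right side is L{t^4} = 24/s^5.
So (s - 5)Y = 24/s^5 + (1).
Solve for Y(s) and write it as one ratio of polynomials.

Y(s) = (s^5 + 24)/(s^6 - 5*s^5)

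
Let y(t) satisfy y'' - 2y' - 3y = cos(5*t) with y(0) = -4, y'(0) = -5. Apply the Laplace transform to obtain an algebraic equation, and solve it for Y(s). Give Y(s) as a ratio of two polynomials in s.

Take the Laplace transform of both sides.
Using L{y''} = s^2 Y - s·y(0) - y'(0) and L{y'} = sY - y(0), with y(0) = -4, y'(0) = -5, the left side becomes (s^2 - 2*s - 3)Y - (-4*s + 3).
The right side is L{cos(5*t)} = s/(s^2 + 25).
So (s^2 - 2*s - 3)Y = s/(s^2 + 25) + (-4*s + 3).
Isolate Y and clear denominators.

Y(s) = (-4*s^3 + 3*s^2 - 99*s + 75)/(s^4 - 2*s^3 + 22*s^2 - 50*s - 75)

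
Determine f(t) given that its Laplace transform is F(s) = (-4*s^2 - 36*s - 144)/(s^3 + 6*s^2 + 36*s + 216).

f(t) = -3*sin(6*t) - 3*cos(6*t) - exp(-6*t)

Factor the denominator: s^3 + 6*s^2 + 36*s + 216 = (s + 6)*(s^2 + 36).
Partial fraction decomposition gives [-1/(s + 6)] + [-3*s/(s^2 + 36)] + [-18/(s^2 + 36)].
Invert each term: -1/(s + 6) ↔ -e^(-6t); -3·s/(s^2 + 36) ↔ -3cos(6t); -3·6/(s^2 + 36) ↔ -3sin(6t).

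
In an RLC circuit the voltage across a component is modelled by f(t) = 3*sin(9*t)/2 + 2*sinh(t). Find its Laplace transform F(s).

F(s) = 27/(2*(s^2 + 81)) + 2/(s^2 - 1)

By linearity of the Laplace transform, transform each term separately.
(3/2)·[L{sin(9t)} = 9/(s^2 + 81)]; (2)·[L{sinh(t)} = 1/(s^2 - 1)].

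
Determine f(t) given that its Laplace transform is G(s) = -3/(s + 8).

Since L{e^(-8t)} = 1/(s + 8), the inverse is e^(-8*t), scaled by -3.

f(t) = -3*exp(-8*t)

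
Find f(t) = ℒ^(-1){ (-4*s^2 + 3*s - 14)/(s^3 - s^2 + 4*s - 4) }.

Factor the denominator: s^3 - s^2 + 4*s - 4 = (s - 1)*(s^2 + 4).
Partial fraction decomposition gives [-3/(s - 1)] + [-s/(s^2 + 4)] + [2/(s^2 + 4)].
Invert each term: -3/(s - 1) ↔ -3e^(t); -1·s/(s^2 + 4) ↔ -cos(2t); 1·2/(s^2 + 4) ↔ sin(2t).

f(t) = -3*exp(t) + sin(2*t) - cos(2*t)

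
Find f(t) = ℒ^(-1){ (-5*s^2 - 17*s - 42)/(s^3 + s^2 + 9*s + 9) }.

Factor the denominator: s^3 + s^2 + 9*s + 9 = (s + 1)*(s^2 + 9).
Partial fraction decomposition gives [-3/(s + 1)] + [-2*s/(s^2 + 9)] + [-15/(s^2 + 9)].
Invert each term: -3/(s + 1) ↔ -3e^(-t); -2·s/(s^2 + 9) ↔ -2cos(3t); -5·3/(s^2 + 9) ↔ -5sin(3t).

f(t) = -5*sin(3*t) - 2*cos(3*t) - 3*exp(-t)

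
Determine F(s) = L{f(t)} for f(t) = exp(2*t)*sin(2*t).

L{sin(2t)} = 2/(s^2 + 4).
By the first shifting theorem, multiplying by e^(2t) replaces s with s - 2.

F(s) = 2/((s - 2)^2 + 4)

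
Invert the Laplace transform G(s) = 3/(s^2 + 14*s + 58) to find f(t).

Rewrite the denominator: s^2 + 14*s + 58 = (s + 7)^2 + 9.
The form in (s + 7) signals a first-shifting-theorem factor e^(-7t).
Since L{sin(3t)} = 3/(s^2 + 9), the inverse is e^(-7*t)*sin(3*t).

f(t) = exp(-7*t)*sin(3*t)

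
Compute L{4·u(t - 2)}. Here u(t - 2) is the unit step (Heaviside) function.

By the second shifting theorem, L{u(t - c)·g(t - c)} = e^(-cs)·G(s) with c = 2 and G(s) = L{g(t)}.
L{4} = 4/s.

4*exp(-2*s)/s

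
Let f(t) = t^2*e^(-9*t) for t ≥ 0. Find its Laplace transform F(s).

L{e^(-9t)} = 1/(s + 9).
Then apply L{t^2·g(t)} = (-1)^2 d^2/ds^2[G(s)] with G(s) = 1/(s + 9):
differentiating 2 times and applying the sign gives 2/(s + 9)^3.

F(s) = 2/(s + 9)^3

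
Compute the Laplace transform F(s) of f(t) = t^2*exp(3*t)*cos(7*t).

F(s) = 2*(s - 3)*(s^2 - 6*s - 138)/(s^2 - 6*s + 58)^3

L{cos(7t)} = s/(s^2 + 49).
Multiplying by e^(3t) shifts s → s - 3, so L{exp(3*t)*cos(7*t)} = (s - 3)/((s - 3)^2 + 49).
Then apply L{t^2·g(t)} = (-1)^2 d^2/ds^2[G(s)] with G(s) = (s - 3)/((s - 3)^2 + 49):
differentiating 2 times and applying the sign gives 2*(s - 3)*(s^2 - 6*s - 138)/(s^2 - 6*s + 58)^3.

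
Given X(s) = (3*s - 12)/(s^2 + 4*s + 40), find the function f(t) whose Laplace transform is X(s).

Complete the square in the denominator: s^2 + 4*s + 40 = (s + 2)^2 + 6^2.
Split the numerator to match: 3*s - 12 = 3·(s + 2) - 3·6.
Invert each term: 3·(s + 2)/((s + 2)^2 + 36) ↔ 3e^(-2t)cos(6t); -3·6/((s + 2)^2 + 36) ↔ -3e^(-2t)sin(6t).

f(t) = -3*exp(-2*t)*sin(6*t) + 3*exp(-2*t)*cos(6*t)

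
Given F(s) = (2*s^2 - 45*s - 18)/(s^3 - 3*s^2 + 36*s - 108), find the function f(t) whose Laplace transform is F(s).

f(t) = -3*exp(3*t) - 5*sin(6*t) + 5*cos(6*t)

Factor the denominator: s^3 - 3*s^2 + 36*s - 108 = (s - 3)*(s^2 + 36).
Partial fraction decomposition gives [-3/(s - 3)] + [5*s/(s^2 + 36)] + [-30/(s^2 + 36)].
Invert each term: -3/(s - 3) ↔ -3e^(3t); 5·s/(s^2 + 36) ↔ 5cos(6t); -5·6/(s^2 + 36) ↔ -5sin(6t).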